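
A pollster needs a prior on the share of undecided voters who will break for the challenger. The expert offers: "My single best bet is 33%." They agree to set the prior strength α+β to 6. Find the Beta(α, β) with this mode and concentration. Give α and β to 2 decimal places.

For α,β > 1 the Beta mode is (α−1)/(α+β−2). With α+β = 6, the mode is (α−1)/4.
Set (α−1)/4 = 0.33 → α = 1 + 0.33·4 = 2.32.
β = 6 − α = 3.68.

α = 2.32, β = 3.68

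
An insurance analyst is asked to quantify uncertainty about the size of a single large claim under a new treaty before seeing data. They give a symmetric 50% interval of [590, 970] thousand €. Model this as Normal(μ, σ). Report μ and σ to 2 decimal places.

μ = 780.00, σ = 281.69

A symmetric 50% interval runs μ ± z·σ with z = 0.6745.
Half-width = 190, so σ = 190/0.6745 = 281.69.
μ is the interval midpoint, 780.00.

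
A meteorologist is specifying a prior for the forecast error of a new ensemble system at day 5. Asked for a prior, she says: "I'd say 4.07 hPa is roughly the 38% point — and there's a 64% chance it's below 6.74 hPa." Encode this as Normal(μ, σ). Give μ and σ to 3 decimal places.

μ = 5.298, σ = 4.021

For Normal(μ,σ), the p-quantile is μ + z_p·σ. Here z_{0.38} = -0.3055, z_{0.64} = 0.3585.
So 4.07 = μ − 0.3055σ and 6.74 = μ + 0.3585σ.
Subtracting: σ = (6.74 − 4.07)/(0.3585 − (-0.3055)) = 4.021.
Then μ = 4.07 − (-0.3055)·4.021 = 5.298.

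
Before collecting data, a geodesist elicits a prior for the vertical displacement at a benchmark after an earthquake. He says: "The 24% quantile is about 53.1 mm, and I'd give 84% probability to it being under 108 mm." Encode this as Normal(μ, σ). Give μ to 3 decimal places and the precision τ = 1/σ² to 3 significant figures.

For Normal(μ,σ), the p-quantile is μ + z_p·σ. Here z_{0.24} = -0.7063, z_{0.84} = 0.9945.
So 53.1 = μ − 0.7063σ and 108 = μ + 0.9945σ.
Subtracting: σ = (108 − 53.1)/(0.9945 − (-0.7063)) = 32.280.
Then μ = 53.1 − (-0.7063)·32.280 = 75.899.
Precision τ = 1/σ² = 1/32.28² = 0.00096.

μ = 75.899, τ = 0.00096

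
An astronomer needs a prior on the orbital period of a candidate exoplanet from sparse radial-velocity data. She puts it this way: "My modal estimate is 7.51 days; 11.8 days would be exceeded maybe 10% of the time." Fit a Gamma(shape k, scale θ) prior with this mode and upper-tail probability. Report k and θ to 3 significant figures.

k ≈ 10.2, θ ≈ 0.818

Gamma(k,θ) with k>1 has mode (k−1)θ, so θ = 7.51/(k−1).
Need P(X < 11.8) = 0.9 with θ tied to k this way. Start at k = 2, θ = 7.51: P(X<11.8) ≈ 0.466.
Too low — raise k to concentrate. Iterating converges to k ≈ 10.2.
Then θ = 7.51/(10.2−1) ≈ 0.818.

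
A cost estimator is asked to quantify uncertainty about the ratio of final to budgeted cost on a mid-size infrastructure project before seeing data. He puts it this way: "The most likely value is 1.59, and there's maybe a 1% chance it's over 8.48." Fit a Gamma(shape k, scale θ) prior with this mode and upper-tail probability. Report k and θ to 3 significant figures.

k ≈ 2.37, θ ≈ 1.16

Gamma(k,θ) with k>1 has mode (k−1)θ, so θ = 1.59/(k−1).
Need P(X < 8.48) = 0.99 with θ tied to k this way. Start at k = 2, θ = 1.59: P(X<8.48) ≈ 0.969.
Too low — raise k to concentrate. Iterating converges to k ≈ 2.37.
Then θ = 1.59/(2.37−1) ≈ 1.16.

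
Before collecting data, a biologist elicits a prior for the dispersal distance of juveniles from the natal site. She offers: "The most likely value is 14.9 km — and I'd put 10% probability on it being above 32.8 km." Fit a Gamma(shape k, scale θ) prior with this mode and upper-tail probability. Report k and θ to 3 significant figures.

k ≈ 4.09, θ ≈ 4.82

Gamma(k,θ) with k>1 has mode (k−1)θ, so θ = 14.9/(k−1).
Need P(X < 32.8) = 0.9 with θ tied to k this way. Start at k = 2, θ = 14.9: P(X<32.8) ≈ 0.646.
Too low — raise k to concentrate. Iterating converges to k ≈ 4.09.
Then θ = 14.9/(4.09−1) ≈ 4.82.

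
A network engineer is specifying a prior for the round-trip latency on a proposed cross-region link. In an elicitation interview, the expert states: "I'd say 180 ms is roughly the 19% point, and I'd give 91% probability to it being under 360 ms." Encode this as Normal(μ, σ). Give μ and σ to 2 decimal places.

μ = 251.22, σ = 81.13

The p-quantile of Normal(μ,σ) is μ + z_p·σ, with z_{0.19} = -0.8779 and z_{0.91} = 1.341.
Eliminate σ: μ = (z₂·x₁ − z₁·x₂)/(z₂ − z₁) = (1.341·180 − (-0.8779)·360)/2.219 = 251.22.
Then σ = (x₂ − x₁)/(z₂ − z₁) = (360 − 180)/2.219 = 81.13.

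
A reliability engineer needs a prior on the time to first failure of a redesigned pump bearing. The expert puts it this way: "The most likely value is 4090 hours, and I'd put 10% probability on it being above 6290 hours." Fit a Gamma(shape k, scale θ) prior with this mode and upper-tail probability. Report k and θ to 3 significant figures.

Gamma(k,θ) with k>1 has mode (k−1)θ, so θ = 4090/(k−1).
Need P(X < 6290) = 0.9 with θ tied to k this way. Start at k = 2, θ = 4090: P(X<6290) ≈ 0.455.
Too low — raise k to concentrate. Iterating converges to k ≈ 11.1.
Then θ = 4090/(11.1−1) ≈ 406.

k ≈ 11.1, θ ≈ 406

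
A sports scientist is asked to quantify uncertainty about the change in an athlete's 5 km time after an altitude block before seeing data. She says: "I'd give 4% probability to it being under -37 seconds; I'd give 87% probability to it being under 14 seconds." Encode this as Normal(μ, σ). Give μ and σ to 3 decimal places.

The p-quantile of Normal(μ,σ) is μ + z_p·σ, with z_{0.04} = -1.751 and z_{0.87} = 1.126.
Eliminate σ: μ = (z₂·x₁ − z₁·x₂)/(z₂ − z₁) = (1.126·-37 − (-1.751)·14)/2.877 = -5.967.
Then σ = (x₂ − x₁)/(z₂ − z₁) = (14 − -37)/2.877 = 17.726.

μ = -5.967, σ = 17.726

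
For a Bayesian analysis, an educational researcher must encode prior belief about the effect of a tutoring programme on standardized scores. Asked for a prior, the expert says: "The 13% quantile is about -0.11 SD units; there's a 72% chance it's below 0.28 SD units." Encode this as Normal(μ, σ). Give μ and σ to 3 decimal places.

The p-quantile of Normal(μ,σ) is μ + z_p·σ, with z_{0.13} = -1.126 and z_{0.72} = 0.5828.
Eliminate σ: μ = (z₂·x₁ − z₁·x₂)/(z₂ − z₁) = (0.5828·-0.11 − (-1.126)·0.28)/1.709 = 0.147.
Then σ = (x₂ − x₁)/(z₂ − z₁) = (0.28 − -0.11)/1.709 = 0.228.

μ = 0.147, σ = 0.228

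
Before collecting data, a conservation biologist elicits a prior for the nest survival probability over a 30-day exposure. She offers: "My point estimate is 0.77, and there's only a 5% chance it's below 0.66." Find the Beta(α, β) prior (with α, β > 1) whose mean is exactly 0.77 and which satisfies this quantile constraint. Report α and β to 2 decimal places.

With mean 0.77 fixed, write α = 0.77s, β = 0.23s where s = α+β.
Need P(θ < 0.66) = 0.05 under Beta(0.77s, 0.23s). Normal approximation: (q−m)/√(m(1−m)/s) ≈ z_{0.05} = -1.64, so s ≈ 0.77·0.23·(-1.64)²/(0.66−0.77)² = 39.6.
At s = 39.6: P(θ<0.66) ≈ 0.059. Adjusting to match 0.05 gives s ≈ 43.94.
So α = 0.77·43.94 ≈ 33.84, β = 0.23·43.94 ≈ 10.11.

α ≈ 33.84, β ≈ 10.11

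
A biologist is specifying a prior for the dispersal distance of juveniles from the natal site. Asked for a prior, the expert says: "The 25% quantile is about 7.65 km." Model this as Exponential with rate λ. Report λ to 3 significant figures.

λ ≈ 0.0376

P(T < 7.65) = 1 − e^(−λ·7.65) = 0.25, so λ = −ln(1−0.25)/7.65 = −ln(0.75)/7.65 = 0.0376.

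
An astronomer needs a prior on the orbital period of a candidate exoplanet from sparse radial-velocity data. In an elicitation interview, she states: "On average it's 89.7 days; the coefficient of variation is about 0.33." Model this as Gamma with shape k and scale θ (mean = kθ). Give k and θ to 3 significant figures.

k ≈ 9.18, θ ≈ 9.77

For Gamma(k, scale θ): mean = kθ, variance = kθ², so CV = 1/√k.
CV = 0.33, hence k = 1/CV² = 9.18.
Then θ = mean/k = 89.7/9.18 = 9.77.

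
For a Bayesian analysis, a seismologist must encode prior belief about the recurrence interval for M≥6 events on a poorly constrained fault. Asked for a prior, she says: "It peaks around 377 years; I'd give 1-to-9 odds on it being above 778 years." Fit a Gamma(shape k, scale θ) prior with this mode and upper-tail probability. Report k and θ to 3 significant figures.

k ≈ 4.66, θ ≈ 103

Gamma(k,θ) with k>1 has mode (k−1)θ, so θ = 377/(k−1).
Need P(X < 778) = 0.9 with θ tied to k this way. Start at k = 2, θ = 377: P(X<778) ≈ 0.611.
Too low — raise k to concentrate. Iterating converges to k ≈ 4.66.
Then θ = 377/(4.66−1) ≈ 103.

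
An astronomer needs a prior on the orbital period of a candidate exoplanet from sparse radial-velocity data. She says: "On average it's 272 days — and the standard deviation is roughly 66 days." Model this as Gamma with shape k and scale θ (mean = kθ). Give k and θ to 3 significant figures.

For Gamma(k, scale θ): mean = kθ, variance = kθ², so CV = 1/√k.
CV = SD/mean = 66/272 = 0.2426, hence k = 1/CV² = 17.
Then θ = mean/k = 272/17 = 16.

k ≈ 17, θ ≈ 16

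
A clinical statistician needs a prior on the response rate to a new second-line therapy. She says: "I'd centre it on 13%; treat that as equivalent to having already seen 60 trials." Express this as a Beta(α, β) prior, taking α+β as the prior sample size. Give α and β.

α = 7.8, β = 52.2

Under the effective-sample-size interpretation, Beta(α, β) has prior mean α/(α+β) and prior sample size α+β.
So α+β = 60 and α/(α+β) = 0.13, giving α = 0.13·60 = 7.8 and β = 60 − 7.8 = 52.2.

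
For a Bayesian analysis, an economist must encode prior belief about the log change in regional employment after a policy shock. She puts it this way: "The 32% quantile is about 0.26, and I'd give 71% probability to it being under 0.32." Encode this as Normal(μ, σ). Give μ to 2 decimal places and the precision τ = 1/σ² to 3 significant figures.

μ = 0.29, τ = 290

For Normal(μ,σ), the p-quantile is μ + z_p·σ. Here z_{0.32} = -0.4677, z_{0.71} = 0.5534.
So 0.26 = μ − 0.4677σ and 0.32 = μ + 0.5534σ.
Subtracting: σ = (0.32 − 0.26)/(0.5534 − (-0.4677)) = 0.06.
Then μ = 0.26 − (-0.4677)·0.06 = 0.29.
Precision τ = 1/σ² = 1/0.05876² = 290.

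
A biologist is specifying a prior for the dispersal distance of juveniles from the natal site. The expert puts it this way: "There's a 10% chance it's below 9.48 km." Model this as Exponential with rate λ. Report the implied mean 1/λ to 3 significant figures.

mean ≈ 90 km

P(T < 9.48) = 1 − e^(−λ·9.48) = 0.1, so λ = −ln(1−0.1)/9.48 = −ln(0.9)/9.48 = 0.0111.
Mean = 1/λ = 90 km.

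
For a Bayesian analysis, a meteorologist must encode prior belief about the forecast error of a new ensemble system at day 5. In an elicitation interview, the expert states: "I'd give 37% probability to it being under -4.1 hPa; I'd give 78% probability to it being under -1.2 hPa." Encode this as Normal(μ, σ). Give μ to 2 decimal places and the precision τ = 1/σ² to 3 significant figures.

The p-quantile of Normal(μ,σ) is μ + z_p·σ, with z_{0.37} = -0.3319 and z_{0.78} = 0.7722.
Eliminate σ: μ = (z₂·x₁ − z₁·x₂)/(z₂ − z₁) = (0.7722·-4.1 − (-0.3319)·-1.2)/1.104 = -3.23.
Then σ = (x₂ − x₁)/(z₂ − z₁) = (-1.2 − -4.1)/1.104 = 2.63.
Precision τ = 1/σ² = 1/2.627² = 0.145.

μ = -3.23, τ = 0.145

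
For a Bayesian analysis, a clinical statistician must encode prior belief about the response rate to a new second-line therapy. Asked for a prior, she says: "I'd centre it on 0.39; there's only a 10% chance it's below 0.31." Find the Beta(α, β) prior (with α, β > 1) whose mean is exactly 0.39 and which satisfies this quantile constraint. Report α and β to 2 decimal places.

With mean 0.39 fixed, write α = 0.39s, β = 0.61s where s = α+β.
Need P(θ < 0.31) = 0.1 under Beta(0.39s, 0.61s). Normal approximation: (q−m)/√(m(1−m)/s) ≈ z_{0.1} = -1.28, so s ≈ 0.39·0.61·(-1.28)²/(0.31−0.39)² = 61.1.
At s = 61.1: P(θ<0.31) ≈ 0.097. Adjusting to match 0.1 gives s ≈ 59.44.
So α = 0.39·59.44 ≈ 23.18, β = 0.61·59.44 ≈ 36.26.

α ≈ 23.18, β ≈ 36.26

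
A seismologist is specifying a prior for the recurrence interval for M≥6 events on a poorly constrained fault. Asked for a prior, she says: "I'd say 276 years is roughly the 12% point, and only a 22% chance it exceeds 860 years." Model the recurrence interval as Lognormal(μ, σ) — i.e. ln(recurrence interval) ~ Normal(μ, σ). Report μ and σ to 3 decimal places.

If T ~ Lognormal(μ,σ) then ln T ~ Normal(μ,σ), so the p-quantile of ln T is μ + z_p·σ.
ln(276) = 5.62 and ln(860) = 6.757; z_{0.12} = -1.175, z_{0.78} = 0.7722.
σ = (6.757 − 5.62)/(0.7722 − (-1.175)) = 0.584.
μ = 5.62 − (-1.175)·0.584 = 6.306.

μ ≈ 6.306, σ ≈ 0.584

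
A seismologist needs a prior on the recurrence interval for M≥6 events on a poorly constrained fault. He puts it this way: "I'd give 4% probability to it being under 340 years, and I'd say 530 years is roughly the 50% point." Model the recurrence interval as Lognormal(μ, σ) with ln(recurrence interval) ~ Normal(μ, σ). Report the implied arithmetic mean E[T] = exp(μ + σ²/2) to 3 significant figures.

E[T] ≈ 547 years

If T ~ Lognormal(μ,σ) then ln T ~ Normal(μ,σ), so the p-quantile of ln T is μ + z_p·σ.
ln(340) = 5.829 and ln(530) = 6.273; z_{0.04} = -1.751, z_{0.5} = 0.
σ = (6.273 − 5.829)/(0 − (-1.751)) = 0.254.
μ = 5.829 − (-1.751)·0.254 = 6.273.
E[T] = exp(μ + σ²/2) = exp(6.273 + 0.0322) = 547 years.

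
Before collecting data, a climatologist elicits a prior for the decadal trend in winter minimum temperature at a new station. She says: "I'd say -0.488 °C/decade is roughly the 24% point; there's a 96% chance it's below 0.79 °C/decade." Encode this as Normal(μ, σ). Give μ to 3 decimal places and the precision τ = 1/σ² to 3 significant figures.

The p-quantile of Normal(μ,σ) is μ + z_p·σ, with z_{0.24} = -0.7063 and z_{0.96} = 1.751.
Eliminate σ: μ = (z₂·x₁ − z₁·x₂)/(z₂ − z₁) = (1.751·-0.488 − (-0.7063)·0.79)/2.457 = -0.121.
Then σ = (x₂ − x₁)/(z₂ − z₁) = (0.79 − -0.488)/2.457 = 0.520.
Precision τ = 1/σ² = 1/0.5201² = 3.7.

μ = -0.121, τ = 3.7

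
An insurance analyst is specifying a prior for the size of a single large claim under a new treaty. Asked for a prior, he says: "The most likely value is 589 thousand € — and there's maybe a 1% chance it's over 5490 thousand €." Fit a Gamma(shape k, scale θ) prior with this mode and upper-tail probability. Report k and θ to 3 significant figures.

k ≈ 1.64, θ ≈ 923

Gamma(k,θ) with k>1 has mode (k−1)θ, so θ = 589/(k−1).
Need P(X < 5490) = 0.99 with θ tied to k this way. Start at k = 2, θ = 589: P(X<5490) ≈ 0.999.
Too high — lower k to spread out. Iterating converges to k ≈ 1.64.
Then θ = 589/(1.64−1) ≈ 923.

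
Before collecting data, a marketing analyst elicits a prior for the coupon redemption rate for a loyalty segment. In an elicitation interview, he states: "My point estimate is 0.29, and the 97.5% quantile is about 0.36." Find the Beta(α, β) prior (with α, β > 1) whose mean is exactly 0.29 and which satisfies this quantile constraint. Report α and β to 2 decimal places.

With mean 0.29 fixed, write α = 0.29s, β = 0.71s where s = α+β.
Need P(θ < 0.36) = 0.975 under Beta(0.29s, 0.71s). Normal approximation: (q−m)/√(m(1−m)/s) ≈ z_{0.975} = 1.96, so s ≈ 0.29·0.71·(1.96)²/(0.36−0.29)² = 161.4.
At s = 161.4: P(θ<0.36) ≈ 0.972. Adjusting to match 0.975 gives s ≈ 171.12.
So α = 0.29·171.12 ≈ 49.62, β = 0.71·171.12 ≈ 121.50.

α ≈ 49.62, β ≈ 121.50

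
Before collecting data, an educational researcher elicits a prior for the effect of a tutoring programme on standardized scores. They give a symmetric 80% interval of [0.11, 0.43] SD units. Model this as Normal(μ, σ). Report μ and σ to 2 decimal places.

A symmetric 80% interval runs μ ± z·σ with z = 1.282.
Half-width = 0.16, so σ = 0.16/1.282 = 0.12.
μ is the interval midpoint, 0.27.

μ = 0.27, σ = 0.12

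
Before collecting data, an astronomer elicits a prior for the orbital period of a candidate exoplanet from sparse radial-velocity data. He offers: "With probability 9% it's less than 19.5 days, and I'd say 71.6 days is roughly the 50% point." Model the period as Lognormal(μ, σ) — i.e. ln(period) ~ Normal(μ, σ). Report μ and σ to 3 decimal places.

If T ~ Lognormal(μ,σ) then ln T ~ Normal(μ,σ), so the p-quantile of ln T is μ + z_p·σ.
ln(19.5) = 2.97 and ln(71.6) = 4.271; z_{0.09} = -1.341, z_{0.5} = 0.
σ = (4.271 − 2.97)/(0 − (-1.341)) = 0.970.
μ = 2.97 − (-1.341)·0.970 = 4.271.

μ ≈ 4.271, σ ≈ 0.970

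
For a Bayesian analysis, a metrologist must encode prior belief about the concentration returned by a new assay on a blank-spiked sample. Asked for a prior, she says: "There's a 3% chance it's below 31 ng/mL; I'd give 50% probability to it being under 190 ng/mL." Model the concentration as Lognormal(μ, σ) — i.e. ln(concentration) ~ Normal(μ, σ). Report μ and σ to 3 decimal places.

If T ~ Lognormal(μ,σ) then ln T ~ Normal(μ,σ), so the p-quantile of ln T is μ + z_p·σ.
ln(31) = 3.434 and ln(190) = 5.247; z_{0.03} = -1.881, z_{0.5} = 0.
σ = (5.247 − 3.434)/(0 − (-1.881)) = 0.964.
μ = 3.434 − (-1.881)·0.964 = 5.247.

μ ≈ 5.247, σ ≈ 0.964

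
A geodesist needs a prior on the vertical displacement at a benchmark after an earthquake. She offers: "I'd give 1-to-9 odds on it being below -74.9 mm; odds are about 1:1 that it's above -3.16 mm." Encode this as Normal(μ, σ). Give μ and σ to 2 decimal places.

The p-quantile of Normal(μ,σ) is μ + z_p·σ, with z_{0.1} = -1.282 and z_{0.5} = 0.
Eliminate σ: μ = (z₂·x₁ − z₁·x₂)/(z₂ − z₁) = (0·-74.9 − (-1.282)·-3.16)/1.282 = -3.16.
Then σ = (x₂ − x₁)/(z₂ − z₁) = (-3.16 − -74.9)/1.282 = 55.98.

μ = -3.16, σ = 55.98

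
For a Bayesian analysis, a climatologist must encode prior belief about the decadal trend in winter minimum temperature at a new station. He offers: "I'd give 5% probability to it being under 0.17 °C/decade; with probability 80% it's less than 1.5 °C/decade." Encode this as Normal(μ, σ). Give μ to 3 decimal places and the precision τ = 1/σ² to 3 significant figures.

μ = 1.050, τ = 3.5

For Normal(μ,σ), the p-quantile is μ + z_p·σ. Here z_{0.05} = -1.645, z_{0.8} = 0.8416.
So 0.17 = μ − 1.645σ and 1.5 = μ + 0.8416σ.
Subtracting: σ = (1.5 − 0.17)/(0.8416 − (-1.645)) = 0.535.
Then μ = 0.17 − (-1.645)·0.535 = 1.050.
Precision τ = 1/σ² = 1/0.5349² = 3.5.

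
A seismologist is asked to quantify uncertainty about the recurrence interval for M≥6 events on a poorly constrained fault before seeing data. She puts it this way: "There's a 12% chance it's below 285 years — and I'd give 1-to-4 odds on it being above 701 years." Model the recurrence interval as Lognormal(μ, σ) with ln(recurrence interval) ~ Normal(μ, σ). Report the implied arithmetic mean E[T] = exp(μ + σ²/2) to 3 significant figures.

If T ~ Lognormal(μ,σ) then ln T ~ Normal(μ,σ), so the p-quantile of ln T is μ + z_p·σ.
ln(285) = 5.652 and ln(701) = 6.553; z_{0.12} = -1.175, z_{0.8} = 0.8416.
σ = (6.553 − 5.652)/(0.8416 − (-1.175)) = 0.446.
μ = 5.652 − (-1.175)·0.446 = 6.177.
E[T] = exp(μ + σ²/2) = exp(6.177 + 0.0996) = 532 years.

E[T] ≈ 532 years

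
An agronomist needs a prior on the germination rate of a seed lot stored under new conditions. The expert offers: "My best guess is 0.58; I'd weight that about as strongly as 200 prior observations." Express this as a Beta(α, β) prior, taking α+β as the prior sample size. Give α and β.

Under the effective-sample-size interpretation, Beta(α, β) has prior mean α/(α+β) and prior sample size α+β.
So α+β = 200 and α/(α+β) = 0.58, giving α = 0.58·200 = 116 and β = 200 − 116 = 84.

α = 116, β = 84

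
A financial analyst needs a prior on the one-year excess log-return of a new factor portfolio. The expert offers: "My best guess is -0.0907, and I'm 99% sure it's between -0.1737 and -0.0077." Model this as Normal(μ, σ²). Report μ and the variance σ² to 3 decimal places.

A symmetric 99% interval runs μ ± z·σ with z = 2.576.
Half-width = 0.083, so σ = 0.083/2.576 = 0.0322 and σ² = 0.001.
μ is the stated best guess, -0.091.

μ = -0.091, σ² = 0.001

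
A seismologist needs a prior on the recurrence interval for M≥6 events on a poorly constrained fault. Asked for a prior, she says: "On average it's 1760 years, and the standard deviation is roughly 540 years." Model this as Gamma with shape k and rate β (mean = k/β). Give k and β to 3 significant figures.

For Gamma(k, rate β): mean = k/β, variance = k/β², so CV = 1/√k.
CV = SD/mean = 540/1760 = 0.3068, hence k = 1/CV² = 10.6.
Then β = k/mean = 10.6/1760 = 0.00604.

k ≈ 10.6, β ≈ 0.00604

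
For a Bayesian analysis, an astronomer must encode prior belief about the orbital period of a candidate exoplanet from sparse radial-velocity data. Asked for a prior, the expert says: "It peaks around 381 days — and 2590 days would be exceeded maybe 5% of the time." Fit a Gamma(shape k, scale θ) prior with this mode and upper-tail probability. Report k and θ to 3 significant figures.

k ≈ 1.6, θ ≈ 635

Gamma(k,θ) with k>1 has mode (k−1)θ, so θ = 381/(k−1).
Need P(X < 2590) = 0.95 with θ tied to k this way. Start at k = 2, θ = 381: P(X<2590) ≈ 0.991.
Too high — lower k to spread out. Iterating converges to k ≈ 1.6.
Then θ = 381/(1.6−1) ≈ 635.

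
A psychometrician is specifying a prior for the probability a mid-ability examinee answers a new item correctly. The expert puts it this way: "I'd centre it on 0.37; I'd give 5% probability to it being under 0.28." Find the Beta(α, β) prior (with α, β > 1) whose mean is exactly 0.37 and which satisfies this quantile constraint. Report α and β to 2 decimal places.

With mean 0.37 fixed, write α = 0.37s, β = 0.63s where s = α+β.
Need P(θ < 0.28) = 0.05 under Beta(0.37s, 0.63s). Normal approximation: (q−m)/√(m(1−m)/s) ≈ z_{0.05} = -1.64, so s ≈ 0.37·0.63·(-1.64)²/(0.28−0.37)² = 77.9.
At s = 77.9: P(θ<0.28) ≈ 0.045. Adjusting to match 0.05 gives s ≈ 73.54.
So α = 0.37·73.54 ≈ 27.21, β = 0.63·73.54 ≈ 46.33.

α ≈ 27.21, β ≈ 46.33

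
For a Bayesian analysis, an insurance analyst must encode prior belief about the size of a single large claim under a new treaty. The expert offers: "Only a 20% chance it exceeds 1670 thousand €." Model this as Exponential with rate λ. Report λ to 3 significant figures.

P(T > 1670.0) = e^(−λ·1670.0) = 0.2, so λ = −ln(0.2)/1670.0 = 0.000964.

λ ≈ 0.000964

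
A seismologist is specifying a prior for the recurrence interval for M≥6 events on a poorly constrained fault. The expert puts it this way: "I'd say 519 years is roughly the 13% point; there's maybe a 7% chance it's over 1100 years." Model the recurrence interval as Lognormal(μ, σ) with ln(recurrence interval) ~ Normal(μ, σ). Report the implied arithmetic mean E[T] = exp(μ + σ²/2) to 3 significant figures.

E[T] ≈ 749 years

If T ~ Lognormal(μ,σ) then ln T ~ Normal(μ,σ), so the p-quantile of ln T is μ + z_p·σ.
ln(519) = 6.252 and ln(1100) = 7.003; z_{0.13} = -1.126, z_{0.93} = 1.476.
σ = (7.003 − 6.252)/(1.476 − (-1.126)) = 0.289.
μ = 6.252 − (-1.126)·0.289 = 6.577.
E[T] = exp(μ + σ²/2) = exp(6.577 + 0.0417) = 749 years.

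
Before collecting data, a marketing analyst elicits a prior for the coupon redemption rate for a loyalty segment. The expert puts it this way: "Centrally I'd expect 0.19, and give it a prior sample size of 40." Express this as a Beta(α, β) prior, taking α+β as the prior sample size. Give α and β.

α = 7.6, β = 32.4

Under the effective-sample-size interpretation, Beta(α, β) has prior mean α/(α+β) and prior sample size α+β.
So α+β = 40 and α/(α+β) = 0.19, giving α = 0.19·40 = 7.6 and β = 40 − 7.6 = 32.4.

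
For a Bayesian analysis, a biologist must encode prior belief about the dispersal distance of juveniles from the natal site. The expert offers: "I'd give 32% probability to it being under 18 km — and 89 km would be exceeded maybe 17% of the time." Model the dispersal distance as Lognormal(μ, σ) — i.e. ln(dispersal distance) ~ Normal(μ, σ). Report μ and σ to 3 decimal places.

If T ~ Lognormal(μ,σ) then ln T ~ Normal(μ,σ), so the p-quantile of ln T is μ + z_p·σ.
ln(18) = 2.89 and ln(89) = 4.489; z_{0.32} = -0.4677, z_{0.83} = 0.9542.
σ = (4.489 − 2.89)/(0.9542 − (-0.4677)) = 1.124.
μ = 2.89 − (-0.4677)·1.124 = 3.416.

μ ≈ 3.416, σ ≈ 1.124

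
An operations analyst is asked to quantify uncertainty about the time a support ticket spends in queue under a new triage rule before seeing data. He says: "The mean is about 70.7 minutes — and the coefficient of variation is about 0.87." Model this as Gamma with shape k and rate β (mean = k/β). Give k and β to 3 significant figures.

k ≈ 1.32, β ≈ 0.0187

For Gamma(k, rate β): mean = k/β, variance = k/β², so CV = 1/√k.
CV = 0.87, hence k = 1/CV² = 1.32.
Then β = k/mean = 1.32/70.7 = 0.0187.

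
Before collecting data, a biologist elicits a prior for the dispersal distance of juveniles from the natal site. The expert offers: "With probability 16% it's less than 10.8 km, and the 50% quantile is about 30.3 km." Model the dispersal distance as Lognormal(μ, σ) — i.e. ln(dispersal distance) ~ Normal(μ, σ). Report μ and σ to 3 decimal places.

If T ~ Lognormal(μ,σ) then ln T ~ Normal(μ,σ), so the p-quantile of ln T is μ + z_p·σ.
ln(10.8) = 2.38 and ln(30.3) = 3.411; z_{0.16} = -0.9945, z_{0.5} = 0.
σ = (3.411 − 2.38)/(0 − (-0.9945)) = 1.037.
μ = 2.38 − (-0.9945)·1.037 = 3.411.

μ ≈ 3.411, σ ≈ 1.037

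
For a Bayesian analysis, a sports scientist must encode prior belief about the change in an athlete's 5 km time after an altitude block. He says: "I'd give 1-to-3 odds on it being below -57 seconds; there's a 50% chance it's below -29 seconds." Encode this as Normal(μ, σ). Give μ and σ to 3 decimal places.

μ = -29.000, σ = 41.513

The p-quantile of Normal(μ,σ) is μ + z_p·σ, with z_{0.25} = -0.6745 and z_{0.5} = 0.
Eliminate σ: μ = (z₂·x₁ − z₁·x₂)/(z₂ − z₁) = (0·-57 − (-0.6745)·-29)/0.6745 = -29.000.
Then σ = (x₂ − x₁)/(z₂ − z₁) = (-29 − -57)/0.6745 = 41.513.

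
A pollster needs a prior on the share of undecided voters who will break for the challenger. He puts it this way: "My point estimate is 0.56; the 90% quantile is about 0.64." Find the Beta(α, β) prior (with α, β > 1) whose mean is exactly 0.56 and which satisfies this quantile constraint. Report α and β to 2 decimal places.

α ≈ 34.84, β ≈ 27.38

With mean 0.56 fixed, write α = 0.56s, β = 0.44s where s = α+β.
Need P(θ < 0.64) = 0.9 under Beta(0.56s, 0.44s). Normal approximation: (q−m)/√(m(1−m)/s) ≈ z_{0.9} = 1.28, so s ≈ 0.56·0.44·(1.28)²/(0.64−0.56)² = 63.2.
At s = 63.2: P(θ<0.64) ≈ 0.902. Adjusting to match 0.9 gives s ≈ 62.22.
So α = 0.56·62.22 ≈ 34.84, β = 0.44·62.22 ≈ 27.38.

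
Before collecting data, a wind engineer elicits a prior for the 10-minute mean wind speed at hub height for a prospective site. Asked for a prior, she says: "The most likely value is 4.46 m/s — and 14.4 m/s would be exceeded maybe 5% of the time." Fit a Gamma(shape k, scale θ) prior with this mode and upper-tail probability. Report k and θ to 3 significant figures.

k ≈ 2.91, θ ≈ 2.34

Gamma(k,θ) with k>1 has mode (k−1)θ, so θ = 4.46/(k−1).
Need P(X < 14.4) = 0.95 with θ tied to k this way. Start at k = 2, θ = 4.46: P(X<14.4) ≈ 0.833.
Too low — raise k to concentrate. Iterating converges to k ≈ 2.91.
Then θ = 4.46/(2.91−1) ≈ 2.34.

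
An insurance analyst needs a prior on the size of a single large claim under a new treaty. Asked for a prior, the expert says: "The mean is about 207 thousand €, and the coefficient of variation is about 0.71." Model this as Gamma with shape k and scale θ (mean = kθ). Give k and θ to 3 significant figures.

k ≈ 1.98, θ ≈ 104

For Gamma(k, scale θ): mean = kθ, variance = kθ², so CV = 1/√k.
CV = 0.71, hence k = 1/CV² = 1.98.
Then θ = mean/k = 207/1.98 = 104.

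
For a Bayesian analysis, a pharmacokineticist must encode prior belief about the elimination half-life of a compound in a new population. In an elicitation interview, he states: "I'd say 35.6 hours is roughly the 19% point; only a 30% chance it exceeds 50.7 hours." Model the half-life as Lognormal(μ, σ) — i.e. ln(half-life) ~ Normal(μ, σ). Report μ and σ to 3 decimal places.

If T ~ Lognormal(μ,σ) then ln T ~ Normal(μ,σ), so the p-quantile of ln T is μ + z_p·σ.
ln(35.6) = 3.572 and ln(50.7) = 3.926; z_{0.19} = -0.8779, z_{0.7} = 0.5244.
σ = (3.926 − 3.572)/(0.5244 − (-0.8779)) = 0.252.
μ = 3.572 − (-0.8779)·0.252 = 3.794.

μ ≈ 3.794, σ ≈ 0.252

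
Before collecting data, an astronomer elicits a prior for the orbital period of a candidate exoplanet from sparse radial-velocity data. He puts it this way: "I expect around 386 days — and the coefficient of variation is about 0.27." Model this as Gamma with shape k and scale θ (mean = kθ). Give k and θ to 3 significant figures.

k ≈ 13.7, θ ≈ 28.1

For Gamma(k, scale θ): mean = kθ, variance = kθ², so CV = 1/√k.
CV = 0.27, hence k = 1/CV² = 13.7.
Then θ = mean/k = 386/13.7 = 28.1.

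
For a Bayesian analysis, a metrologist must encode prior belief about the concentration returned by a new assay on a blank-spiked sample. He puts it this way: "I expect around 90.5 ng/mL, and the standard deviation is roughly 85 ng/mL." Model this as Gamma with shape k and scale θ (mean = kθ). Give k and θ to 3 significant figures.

k ≈ 1.13, θ ≈ 79.8

For Gamma(k, scale θ): mean = kθ, variance = kθ², so CV = 1/√k.
CV = SD/mean = 85/90.5 = 0.9392, hence k = 1/CV² = 1.13.
Then θ = mean/k = 90.5/1.13 = 79.8.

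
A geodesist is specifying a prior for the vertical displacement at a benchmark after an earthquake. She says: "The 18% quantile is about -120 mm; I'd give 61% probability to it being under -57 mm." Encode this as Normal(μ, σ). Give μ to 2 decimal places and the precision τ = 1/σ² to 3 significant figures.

The p-quantile of Normal(μ,σ) is μ + z_p·σ, with z_{0.18} = -0.9154 and z_{0.61} = 0.2793.
Eliminate σ: μ = (z₂·x₁ − z₁·x₂)/(z₂ − z₁) = (0.2793·-120 − (-0.9154)·-57)/1.195 = -71.73.
Then σ = (x₂ − x₁)/(z₂ − z₁) = (-57 − -120)/1.195 = 52.73.
Precision τ = 1/σ² = 1/52.73² = 0.00036.

μ = -71.73, τ = 0.00036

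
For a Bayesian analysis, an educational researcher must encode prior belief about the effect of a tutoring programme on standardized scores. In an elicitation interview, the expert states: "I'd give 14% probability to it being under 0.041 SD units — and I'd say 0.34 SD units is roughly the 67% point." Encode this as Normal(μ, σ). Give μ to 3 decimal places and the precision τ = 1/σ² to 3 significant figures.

μ = 0.253, τ = 25.9

The p-quantile of Normal(μ,σ) is μ + z_p·σ, with z_{0.14} = -1.08 and z_{0.67} = 0.4399.
Eliminate σ: μ = (z₂·x₁ − z₁·x₂)/(z₂ − z₁) = (0.4399·0.041 − (-1.08)·0.34)/1.52 = 0.253.
Then σ = (x₂ − x₁)/(z₂ − z₁) = (0.34 − 0.041)/1.52 = 0.197.
Precision τ = 1/σ² = 1/0.1967² = 25.9.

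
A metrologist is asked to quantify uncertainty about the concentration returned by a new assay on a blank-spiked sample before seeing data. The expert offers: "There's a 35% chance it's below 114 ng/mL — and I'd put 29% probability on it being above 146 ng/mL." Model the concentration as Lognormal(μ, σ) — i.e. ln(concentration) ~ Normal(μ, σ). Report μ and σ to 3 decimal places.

If T ~ Lognormal(μ,σ) then ln T ~ Normal(μ,σ), so the p-quantile of ln T is μ + z_p·σ.
ln(114) = 4.736 and ln(146) = 4.984; z_{0.35} = -0.3853, z_{0.71} = 0.5534.
σ = (4.984 − 4.736)/(0.5534 − (-0.3853)) = 0.264.
μ = 4.736 − (-0.3853)·0.264 = 4.838.

μ ≈ 4.838, σ ≈ 0.264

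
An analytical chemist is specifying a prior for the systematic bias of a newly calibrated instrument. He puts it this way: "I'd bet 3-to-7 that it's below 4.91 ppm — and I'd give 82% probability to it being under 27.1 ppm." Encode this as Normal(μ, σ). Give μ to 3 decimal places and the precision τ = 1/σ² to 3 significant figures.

For Normal(μ,σ), the p-quantile is μ + z_p·σ. Here z_{0.3} = -0.5244, z_{0.82} = 0.9154.
So 4.91 = μ − 0.5244σ and 27.1 = μ + 0.9154σ.
Subtracting: σ = (27.1 − 4.91)/(0.9154 − (-0.5244)) = 15.412.
Then μ = 4.91 − (-0.5244)·15.412 = 12.992.
Precision τ = 1/σ² = 1/15.41² = 0.00421.

μ = 12.992, τ = 0.00421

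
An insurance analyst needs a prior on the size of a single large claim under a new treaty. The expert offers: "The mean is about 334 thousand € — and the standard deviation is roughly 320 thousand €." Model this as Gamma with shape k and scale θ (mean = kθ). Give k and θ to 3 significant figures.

For Gamma(k, scale θ): mean = kθ, variance = kθ², so CV = 1/√k.
CV = SD/mean = 320/334 = 0.9581, hence k = 1/CV² = 1.09.
Then θ = mean/k = 334/1.09 = 307.

k ≈ 1.09, θ ≈ 307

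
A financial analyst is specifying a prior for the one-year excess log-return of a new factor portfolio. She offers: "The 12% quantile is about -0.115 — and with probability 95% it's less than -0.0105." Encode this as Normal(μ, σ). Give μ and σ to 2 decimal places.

μ = -0.07, σ = 0.04

The p-quantile of Normal(μ,σ) is μ + z_p·σ, with z_{0.12} = -1.175 and z_{0.95} = 1.645.
Eliminate σ: μ = (z₂·x₁ − z₁·x₂)/(z₂ − z₁) = (1.645·-0.115 − (-1.175)·-0.0105)/2.82 = -0.07.
Then σ = (x₂ − x₁)/(z₂ − z₁) = (-0.0105 − -0.115)/2.82 = 0.04.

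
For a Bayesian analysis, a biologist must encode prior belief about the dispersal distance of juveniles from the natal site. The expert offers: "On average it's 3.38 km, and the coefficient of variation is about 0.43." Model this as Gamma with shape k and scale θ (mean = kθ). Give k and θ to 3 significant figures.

k ≈ 5.41, θ ≈ 0.625

For Gamma(k, scale θ): mean = kθ, variance = kθ², so CV = 1/√k.
CV = 0.43, hence k = 1/CV² = 5.41.
Then θ = mean/k = 3.38/5.41 = 0.625.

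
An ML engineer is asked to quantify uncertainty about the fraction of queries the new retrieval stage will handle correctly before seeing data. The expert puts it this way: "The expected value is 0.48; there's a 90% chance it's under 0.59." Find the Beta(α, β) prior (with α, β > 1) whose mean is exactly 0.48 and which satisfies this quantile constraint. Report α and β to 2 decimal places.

With mean 0.48 fixed, write α = 0.48s, β = 0.52s where s = α+β.
Need P(θ < 0.59) = 0.9 under Beta(0.48s, 0.52s). Normal approximation: (q−m)/√(m(1−m)/s) ≈ z_{0.9} = 1.28, so s ≈ 0.48·0.52·(1.28)²/(0.59−0.48)² = 33.9.
At s = 33.9: P(θ<0.59) ≈ 0.901. Adjusting to match 0.9 gives s ≈ 33.71.
So α = 0.48·33.71 ≈ 16.18, β = 0.52·33.71 ≈ 17.53.

α ≈ 16.18, β ≈ 17.53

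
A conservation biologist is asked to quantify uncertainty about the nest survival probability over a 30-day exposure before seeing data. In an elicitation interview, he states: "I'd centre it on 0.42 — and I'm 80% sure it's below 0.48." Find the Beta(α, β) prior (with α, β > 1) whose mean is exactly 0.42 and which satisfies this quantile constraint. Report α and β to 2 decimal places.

With mean 0.42 fixed, write α = 0.42s, β = 0.58s where s = α+β.
Need P(θ < 0.48) = 0.8 under Beta(0.42s, 0.58s). Normal approximation: (q−m)/√(m(1−m)/s) ≈ z_{0.8} = 0.842, so s ≈ 0.42·0.58·(0.842)²/(0.48−0.42)² = 47.9.
At s = 47.9: P(θ<0.48) ≈ 0.801. Adjusting to match 0.8 gives s ≈ 47.53.
So α = 0.42·47.53 ≈ 19.96, β = 0.58·47.53 ≈ 27.57.

α ≈ 19.96, β ≈ 27.57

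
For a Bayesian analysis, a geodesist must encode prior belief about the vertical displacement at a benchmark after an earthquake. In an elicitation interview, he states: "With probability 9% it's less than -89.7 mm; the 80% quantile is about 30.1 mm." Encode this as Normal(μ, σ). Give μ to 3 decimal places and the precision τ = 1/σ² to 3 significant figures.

For Normal(μ,σ), the p-quantile is μ + z_p·σ. Here z_{0.09} = -1.341, z_{0.8} = 0.8416.
So -89.7 = μ − 1.341σ and 30.1 = μ + 0.8416σ.
Subtracting: σ = (30.1 − -89.7)/(0.8416 − (-1.341)) = 54.894.
Then μ = -89.7 − (-1.341)·54.894 = -16.100.
Precision τ = 1/σ² = 1/54.89² = 0.000332.

μ = -16.100, τ = 0.000332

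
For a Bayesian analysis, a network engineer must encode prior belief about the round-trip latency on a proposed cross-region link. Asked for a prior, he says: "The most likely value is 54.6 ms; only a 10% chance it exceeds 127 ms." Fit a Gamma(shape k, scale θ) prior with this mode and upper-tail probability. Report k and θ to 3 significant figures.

k ≈ 3.7, θ ≈ 20.2

Gamma(k,θ) with k>1 has mode (k−1)θ, so θ = 54.6/(k−1).
Need P(X < 127) = 0.9 with θ tied to k this way. Start at k = 2, θ = 54.6: P(X<127) ≈ 0.675.
Too low — raise k to concentrate. Iterating converges to k ≈ 3.7.
Then θ = 54.6/(3.7−1) ≈ 20.2.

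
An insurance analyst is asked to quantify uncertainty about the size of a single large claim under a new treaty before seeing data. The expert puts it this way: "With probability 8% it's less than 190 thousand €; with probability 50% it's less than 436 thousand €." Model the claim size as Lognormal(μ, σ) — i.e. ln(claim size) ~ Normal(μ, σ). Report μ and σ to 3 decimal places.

If T ~ Lognormal(μ,σ) then ln T ~ Normal(μ,σ), so the p-quantile of ln T is μ + z_p·σ.
ln(190) = 5.247 and ln(436) = 6.078; z_{0.08} = -1.405, z_{0.5} = 0.
σ = (6.078 − 5.247)/(0 − (-1.405)) = 0.591.
μ = 5.247 − (-1.405)·0.591 = 6.078.

μ ≈ 6.078, σ ≈ 0.591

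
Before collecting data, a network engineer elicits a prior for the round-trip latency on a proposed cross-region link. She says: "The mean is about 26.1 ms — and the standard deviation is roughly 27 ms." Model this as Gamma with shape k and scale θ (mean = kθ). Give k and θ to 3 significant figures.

For Gamma(k, scale θ): mean = kθ, variance = kθ², so CV = 1/√k.
CV = SD/mean = 27/26.1 = 1.034, hence k = 1/CV² = 0.934.
Then θ = mean/k = 26.1/0.934 = 27.9.

k ≈ 0.934, θ ≈ 27.9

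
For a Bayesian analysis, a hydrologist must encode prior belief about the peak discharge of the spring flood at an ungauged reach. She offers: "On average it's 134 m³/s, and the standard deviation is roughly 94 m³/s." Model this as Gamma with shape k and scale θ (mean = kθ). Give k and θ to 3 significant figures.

For Gamma(k, scale θ): mean = kθ, variance = kθ², so CV = 1/√k.
CV = SD/mean = 94/134 = 0.7015, hence k = 1/CV² = 2.03.
Then θ = mean/k = 134/2.03 = 65.9.

k ≈ 2.03, θ ≈ 65.9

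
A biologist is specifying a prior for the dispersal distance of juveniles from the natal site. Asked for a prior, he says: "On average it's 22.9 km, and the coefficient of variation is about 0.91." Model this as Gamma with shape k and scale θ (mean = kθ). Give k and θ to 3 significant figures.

k ≈ 1.21, θ ≈ 19

For Gamma(k, scale θ): mean = kθ, variance = kθ², so CV = 1/√k.
CV = 0.91, hence k = 1/CV² = 1.21.
Then θ = mean/k = 22.9/1.21 = 19.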